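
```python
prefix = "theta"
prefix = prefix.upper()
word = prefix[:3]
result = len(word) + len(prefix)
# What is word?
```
Trace:
  prefix='theta'
  prefix='THETA'
  prefix='THETA', word='THE'
  prefix='THETA', word='THE', result=8

Final answer: 'THE'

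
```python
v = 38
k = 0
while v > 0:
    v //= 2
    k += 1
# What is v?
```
Trace:
  v=38
  v=38, k=0
  v=19, k=1
  v=9, k=2
  v=4, k=3
  v=2, k=4
  v=1, k=5
  v=0, k=6

Final answer: 0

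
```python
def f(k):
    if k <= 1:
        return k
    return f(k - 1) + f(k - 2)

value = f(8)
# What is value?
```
Call trace (a repeated sub-call is expanded the first time; later identical calls just restate its return value):
f(k=8)
  f(k=7)
    f(k=6)
      f(k=5)
        f(k=4)
          f(k=3)
            f(k=2)
              f(k=1)
              -> return 1
              f(k=0)
              -> return 0
            -> return 1
            f(k=1)
            -> return 1
          -> return 2
          f(k=2) -> return 1  (same call as traced above)
        -> return 3
        f(k=3) -> return 2  (same call as traced above)
      -> return 5
      f(k=4) -> return 3  (same call as traced above)
    -> return 8
    f(k=5) -> return 5  (same call as traced above)
  -> return 13
  f(k=6) -> return 8  (same call as traced above)
-> return 21

Final answer: 21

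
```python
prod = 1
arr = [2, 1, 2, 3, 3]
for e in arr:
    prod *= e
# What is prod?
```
Trace:
  prod=1
  prod=2, e=2
  prod=2, e=1
  prod=4, e=2
  prod=12, e=3
  prod=36, e=3

Final answer: 36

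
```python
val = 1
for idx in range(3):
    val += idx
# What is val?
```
Trace:
  val=1
  val=1, idx=0
  val=2, idx=1
  val=4, idx=2

Final answer: 4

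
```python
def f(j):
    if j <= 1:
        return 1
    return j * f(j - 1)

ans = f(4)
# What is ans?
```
Call trace:
f(j=4)
  f(j=3)
    f(j=2)
      f(j=1)
      -> return 1
    -> return 2
  -> return 6
-> return 24

Final answer: 24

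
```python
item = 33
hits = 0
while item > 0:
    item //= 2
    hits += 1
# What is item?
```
Trace:
  item=33
  item=33, hits=0
  item=16, hits=1
  item=8, hits=2
  item=4, hits=3
  item=2, hits=4
  item=1, hits=5
  item=0, hits=6

Final answer: 0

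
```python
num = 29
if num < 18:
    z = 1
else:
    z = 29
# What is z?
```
Trace:
  num=29
  num=29, z=29

Final answer: 29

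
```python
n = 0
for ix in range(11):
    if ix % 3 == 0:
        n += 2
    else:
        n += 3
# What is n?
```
Trace:
  n=0
  n=2, ix=0
  n=5, ix=1
  n=8, ix=2
  n=10, ix=3
  n=13, ix=4
  n=16, ix=5
  n=18, ix=6
  n=21, ix=7
  n=24, ix=8
  n=26, ix=9
  n=29, ix=10

Final answer: 29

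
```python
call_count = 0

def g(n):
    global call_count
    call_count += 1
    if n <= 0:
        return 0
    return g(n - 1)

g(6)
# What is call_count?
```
Call trace:
g(n=6)
  g(n=5)
    g(n=4)
      g(n=3)
        g(n=2)
          g(n=1)
            g(n=0)
            -> return 0
          -> return 0
        -> return 0
      -> return 0
    -> return 0
  -> return 0
-> return 0

call_count is incremented once per call. g is entered once for each n = 6, 5, 4, 3, 2, 1, 0 (the n <= 0 call returns without recursing), i.e. 6 + 1 calls.
call_count = 7

Final answer: 7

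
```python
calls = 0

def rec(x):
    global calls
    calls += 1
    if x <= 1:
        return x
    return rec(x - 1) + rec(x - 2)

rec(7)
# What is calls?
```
Call trace (a repeated sub-call is expanded the first time; later identical calls just restate its return value):
rec(x=7)
  rec(x=6)
    rec(x=5)
      rec(x=4)
        rec(x=3)
          rec(x=2)
            rec(x=1)
            -> return 1
            rec(x=0)
            -> return 0
          -> return 1
          rec(x=1)
          -> return 1
        -> return 2
        rec(x=2) -> return 1  (same call as traced above)
      -> return 3
      rec(x=3) -> return 2  (same call as traced above)
    -> return 5
    rec(x=4) -> return 3  (same call as traced above)
  -> return 8
  rec(x=5) -> return 5  (same call as traced above)
-> return 13

calls is incremented once per call, so count the calls in each subtree. Let C(x) = number of calls made by rec(x).
C(0) = C(1) = 1 (base case, no recursion); C(x) = 1 + C(x - 1) + C(x - 2) otherwise.
C(2) = 1 + C(1) + C(0) = 1 + 1 + 1 = 3
C(3) = 1 + C(2) + C(1) = 1 + 3 + 1 = 5
C(4) = 1 + C(3) + C(2) = 1 + 5 + 3 = 9
C(5) = 1 + C(4) + C(3) = 1 + 9 + 5 = 15
C(6) = 1 + C(5) + C(4) = 1 + 15 + 9 = 25
C(7) = 1 + C(6) + C(5) = 1 + 25 + 15 = 41
calls = C(7) = 41

Final answer: 41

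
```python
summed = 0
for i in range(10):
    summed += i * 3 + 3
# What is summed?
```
Trace:
  summed=0
  summed=3, i=0
  summed=9, i=1
  summed=18, i=2
  summed=30, i=3
  summed=45, i=4
  summed=63, i=5
  summed=84, i=6
  summed=108, i=7
  summed=135, i=8
  summed=165, i=9

Final answer: 165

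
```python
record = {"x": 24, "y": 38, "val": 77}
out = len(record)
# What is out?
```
Trace:
  record={'x': 24, 'y': 38, 'val': 77}
  record={'x': 24, 'y': 38, 'val': 77}, out=3

Final answer: 3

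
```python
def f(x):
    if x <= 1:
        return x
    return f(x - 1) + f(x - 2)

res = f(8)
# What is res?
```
Call trace (a repeated sub-call is expanded the first time; later identical calls just restate its return value):
f(x=8)
  f(x=7)
    f(x=6)
      f(x=5)
        f(x=4)
          f(x=3)
            f(x=2)
              f(x=1)
              -> return 1
              f(x=0)
              -> return 0
            -> return 1
            f(x=1)
            -> return 1
          -> return 2
          f(x=2) -> return 1  (same call as traced above)
        -> return 3
        f(x=3) -> return 2  (same call as traced above)
      -> return 5
      f(x=4) -> return 3  (same call as traced above)
    -> return 8
    f(x=5) -> return 5  (same call as traced above)
  -> return 13
  f(x=6) -> return 8  (same call as traced above)
-> return 21

Final answer: 21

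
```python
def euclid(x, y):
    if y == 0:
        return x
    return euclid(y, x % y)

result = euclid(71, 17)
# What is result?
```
Call trace:
euclid(x=71, y=17)
  euclid(x=17, y=3)
    euclid(x=3, y=2)
      euclid(x=2, y=1)
        euclid(x=1, y=0)
        -> return 1
      -> return 1
    -> return 1
  -> return 1
-> return 1

Final answer: 1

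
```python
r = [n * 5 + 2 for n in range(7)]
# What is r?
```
Trace:
  n=0
  n=1
  n=2
  n=3
  n=4
  n=5
  n=6
  r=[2, 7, 12, 17, 22, 27, 32]

Final answer: [2, 7, 12, 17, 22, 27, 32]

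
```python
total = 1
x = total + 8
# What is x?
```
Trace:
  total=1
  total=1, x=9

Final answer: 9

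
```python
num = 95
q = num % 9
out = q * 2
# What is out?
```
Trace:
  num=95
  num=95, q=5
  num=95, q=5, out=10

Final answer: 10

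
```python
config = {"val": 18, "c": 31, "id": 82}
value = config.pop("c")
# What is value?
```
Trace:
  config={'val': 18, 'c': 31, 'id': 82}
  config={'val': 18, 'id': 82}, value=31

Final answer: 31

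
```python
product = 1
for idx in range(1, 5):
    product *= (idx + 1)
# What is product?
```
Trace:
  product=1
  product=2, idx=1
  product=6, idx=2
  product=24, idx=3
  product=120, idx=4

Final answer: 120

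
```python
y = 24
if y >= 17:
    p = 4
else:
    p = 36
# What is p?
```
Trace:
  y=24
  y=24, p=4

Final answer: 4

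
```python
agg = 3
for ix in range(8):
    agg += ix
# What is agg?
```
Trace:
  agg=3
  agg=3, ix=0
  agg=4, ix=1
  agg=6, ix=2
  agg=9, ix=3
  agg=13, ix=4
  agg=18, ix=5
  agg=24, ix=6
  agg=31, ix=7

Final answer: 31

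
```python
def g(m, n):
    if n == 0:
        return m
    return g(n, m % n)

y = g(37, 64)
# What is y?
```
Call trace:
g(m=37, n=64)
  g(m=64, n=37)
    g(m=37, n=27)
      g(m=27, n=10)
        g(m=10, n=7)
          g(m=7, n=3)
            g(m=3, n=1)
              g(m=1, n=0)
              -> return 1
            -> return 1
          -> return 1
        -> return 1
      -> return 1
    -> return 1
  -> return 1
-> return 1

Final answer: 1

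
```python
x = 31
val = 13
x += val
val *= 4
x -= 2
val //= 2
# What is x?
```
Trace:
  x=31
  x=31, val=13
  x=44, val=13
  x=44, val=52
  x=42, val=52
  x=42, val=26

Final answer: 42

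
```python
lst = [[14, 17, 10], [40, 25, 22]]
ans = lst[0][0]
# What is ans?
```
Trace:
  lst=[[14, 17, 10], [40, 25, 22]]
  lst=[[14, 17, 10], [40, 25, 22]], ans=14

Final answer: 14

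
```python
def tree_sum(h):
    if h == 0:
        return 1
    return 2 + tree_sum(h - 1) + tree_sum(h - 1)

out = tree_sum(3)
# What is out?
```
Call trace (a repeated sub-call is expanded the first time; later identical calls just restate its return value):
tree_sum(h=3)
  tree_sum(h=2)
    tree_sum(h=1)
      tree_sum(h=0)
      -> return 1
      tree_sum(h=0)
      -> return 1
    -> return 4
    tree_sum(h=1) -> return 4  (same call as traced above)
  -> return 10
  tree_sum(h=2) -> return 10  (same call as traced above)
-> return 22

Final answer: 22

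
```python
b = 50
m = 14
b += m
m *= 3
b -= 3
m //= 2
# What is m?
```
Trace:
  b=50
  b=50, m=14
  b=64, m=14
  b=64, m=42
  b=61, m=42
  b=61, m=21

Final answer: 21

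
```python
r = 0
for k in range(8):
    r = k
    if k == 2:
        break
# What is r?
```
Trace:
  r=0
  r=0, k=0
  r=1, k=1
  r=2, k=2

Final answer: 2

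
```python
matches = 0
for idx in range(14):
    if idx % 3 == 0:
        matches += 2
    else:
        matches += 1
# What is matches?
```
Trace:
  matches=0
  matches=2, idx=0
  matches=3, idx=1
  matches=4, idx=2
  matches=6, idx=3
  matches=7, idx=4
  matches=8, idx=5
  matches=10, idx=6
  matches=11, idx=7
  matches=12, idx=8
  matches=14, idx=9
  matches=15, idx=10
  matches=16, idx=11
  matches=18, idx=12
  matches=19, idx=13

Final answer: 19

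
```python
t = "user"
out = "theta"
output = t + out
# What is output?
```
Trace:
  t='user'
  t='user', out='theta'
  t='user', out='theta', output='usertheta'

Final answer: 'usertheta'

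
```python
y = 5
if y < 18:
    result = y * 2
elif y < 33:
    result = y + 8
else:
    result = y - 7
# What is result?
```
Trace:
  y=5
  y=5, result=10

Final answer: 10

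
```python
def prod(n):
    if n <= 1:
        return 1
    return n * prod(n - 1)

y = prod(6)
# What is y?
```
Call trace:
prod(n=6)
  prod(n=5)
    prod(n=4)
      prod(n=3)
        prod(n=2)
          prod(n=1)
          -> return 1
        -> return 2
      -> return 6
    -> return 24
  -> return 120
-> return 720

Final answer: 720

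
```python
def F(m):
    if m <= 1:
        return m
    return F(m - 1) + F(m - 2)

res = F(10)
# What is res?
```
Call trace (a repeated sub-call is expanded the first time; later identical calls just restate its return value):
F(m=10)
  F(m=9)
    F(m=8)
      F(m=7)
        F(m=6)
          F(m=5)
            F(m=4)
              F(m=3)
                F(m=2)
                  F(m=1)
                  -> return 1
                  F(m=0)
                  -> return 0
                -> return 1
                F(m=1)
                -> return 1
              -> return 2
              F(m=2) -> return 1  (same call as traced above)
            -> return 3
            F(m=3) -> return 2  (same call as traced above)
          -> return 5
          F(m=4) -> return 3  (same call as traced above)
        -> return 8
        F(m=5) -> return 5  (same call as traced above)
      -> return 13
      F(m=6) -> return 8  (same call as traced above)
    -> return 21
    F(m=7) -> return 13  (same call as traced above)
  -> return 34
  F(m=8) -> return 21  (same call as traced above)
-> return 55

Final answer: 55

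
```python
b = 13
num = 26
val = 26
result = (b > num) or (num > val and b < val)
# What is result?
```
Trace:
  b=13
  b=13, num=26
  b=13, num=26, val=26
  b=13, num=26, val=26, result=False

Final answer: False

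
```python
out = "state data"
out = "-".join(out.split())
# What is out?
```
Trace:
  out='state data'
  out='state-data'

Final answer: 'state-data'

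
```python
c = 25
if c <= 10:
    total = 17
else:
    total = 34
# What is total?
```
Trace:
  c=25
  c=25, total=34

Final answer: 34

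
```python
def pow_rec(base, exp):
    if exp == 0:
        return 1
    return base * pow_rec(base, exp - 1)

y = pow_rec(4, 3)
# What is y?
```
Call trace:
pow_rec(base=4, exp=3)
  pow_rec(base=4, exp=2)
    pow_rec(base=4, exp=1)
      pow_rec(base=4, exp=0)
      -> return 1
    -> return 4
  -> return 16
-> return 64

Final answer: 64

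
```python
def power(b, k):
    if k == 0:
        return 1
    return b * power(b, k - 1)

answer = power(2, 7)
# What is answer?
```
Call trace:
power(b=2, k=7)
  power(b=2, k=6)
    power(b=2, k=5)
      power(b=2, k=4)
        power(b=2, k=3)
          power(b=2, k=2)
            power(b=2, k=1)
              power(b=2, k=0)
              -> return 1
            -> return 2
          -> return 4
        -> return 8
      -> return 16
    -> return 32
  -> return 64
-> return 128

Final answer: 128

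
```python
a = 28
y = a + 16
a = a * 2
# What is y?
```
Trace:
  a=28
  a=28, y=44
  a=56, y=44

Final answer: 44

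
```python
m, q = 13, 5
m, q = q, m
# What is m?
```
Trace:
  m=13, q=5
  m=5, q=13

Final answer: 5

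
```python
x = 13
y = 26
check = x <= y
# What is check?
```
Trace:
  x=13
  x=13, y=26
  x=13, y=26, check=True

Final answer: True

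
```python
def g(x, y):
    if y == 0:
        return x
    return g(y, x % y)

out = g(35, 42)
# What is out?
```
Call trace:
g(x=35, y=42)
  g(x=42, y=35)
    g(x=35, y=7)
      g(x=7, y=0)
      -> return 7
    -> return 7
  -> return 7
-> return 7

Final answer: 7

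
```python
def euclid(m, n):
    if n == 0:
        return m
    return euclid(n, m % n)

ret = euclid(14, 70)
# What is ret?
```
Call trace:
euclid(m=14, n=70)
  euclid(m=70, n=14)
    euclid(m=14, n=0)
    -> return 14
  -> return 14
-> return 14

Final answer: 14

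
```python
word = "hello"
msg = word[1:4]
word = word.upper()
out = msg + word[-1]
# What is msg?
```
Trace:
  word='hello'
  word='hello', msg='ell'
  word='HELLO', msg='ell'
  word='HELLO', msg='ell', out='ellO'

Final answer: 'ell'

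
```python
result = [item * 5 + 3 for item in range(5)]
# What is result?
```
Trace:
  item=0
  item=1
  item=2
  item=3
  item=4
  result=[3, 8, 13, 18, 23]

Final answer: [3, 8, 13, 18, 23]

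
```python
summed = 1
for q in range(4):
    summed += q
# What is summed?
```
Trace:
  summed=1
  summed=1, q=0
  summed=2, q=1
  summed=4, q=2
  summed=7, q=3

Final answer: 7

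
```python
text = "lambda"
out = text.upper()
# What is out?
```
Trace:
  text='lambda'
  text='lambda', out='LAMBDA'

Final answer: 'LAMBDA'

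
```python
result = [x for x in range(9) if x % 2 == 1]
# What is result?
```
Trace:
  x=0
  x=1
  x=2
  x=3
  x=4
  x=5
  x=6
  x=7
  x=8
  result=[1, 3, 5, 7]

Final answer: [1, 3, 5, 7]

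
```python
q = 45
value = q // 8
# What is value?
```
Trace:
  q=45
  q=45, value=5

Final answer: 5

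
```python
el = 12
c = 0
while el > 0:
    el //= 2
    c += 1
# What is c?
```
Trace:
  el=12
  el=12, c=0
  el=6, c=1
  el=3, c=2
  el=1, c=3
  el=0, c=4

Final answer: 4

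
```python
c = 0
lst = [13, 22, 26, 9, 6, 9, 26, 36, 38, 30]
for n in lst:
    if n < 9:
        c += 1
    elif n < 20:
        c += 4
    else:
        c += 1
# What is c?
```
Trace:
  c=0
  c=4, n=13
  c=5, n=22
  c=6, n=26
  c=10, n=9
  c=11, n=6
  c=15, n=9
  c=16, n=26
  c=17, n=36
  c=18, n=38
  c=19, n=30

Final answer: 19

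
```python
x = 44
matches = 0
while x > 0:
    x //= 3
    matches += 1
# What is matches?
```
Trace:
  x=44
  x=44, matches=0
  x=14, matches=1
  x=4, matches=2
  x=1, matches=3
  x=0, matches=4

Final answer: 4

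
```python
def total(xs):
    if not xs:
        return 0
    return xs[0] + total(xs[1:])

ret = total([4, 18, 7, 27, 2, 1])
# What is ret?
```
Call trace:
total(xs=[4, 18, 7, 27, 2, 1])
  total(xs=[18, 7, 27, 2, 1])
    total(xs=[7, 27, 2, 1])
      total(xs=[27, 2, 1])
        total(xs=[2, 1])
          total(xs=[1])
            total(xs=[])
            -> return 0
          -> return 1
        -> return 3
      -> return 30
    -> return 37
  -> return 55
-> return 59

Final answer: 59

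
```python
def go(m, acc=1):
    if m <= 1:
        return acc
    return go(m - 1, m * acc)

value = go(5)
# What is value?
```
Call trace:
go(m=5, acc=1)
  go(m=4, acc=5)
    go(m=3, acc=20)
      go(m=2, acc=60)
        go(m=1, acc=120)
        -> return 120
      -> return 120
    -> return 120
  -> return 120
-> return 120

Final answer: 120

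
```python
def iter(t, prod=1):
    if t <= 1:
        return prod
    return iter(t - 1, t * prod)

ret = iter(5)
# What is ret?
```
Call trace:
iter(t=5, prod=1)
  iter(t=4, prod=5)
    iter(t=3, prod=20)
      iter(t=2, prod=60)
        iter(t=1, prod=120)
        -> return 120
      -> return 120
    -> return 120
  -> return 120
-> return 120

Final answer: 120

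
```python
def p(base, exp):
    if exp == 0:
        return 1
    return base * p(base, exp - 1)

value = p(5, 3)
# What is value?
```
Call trace:
p(base=5, exp=3)
  p(base=5, exp=2)
    p(base=5, exp=1)
      p(base=5, exp=0)
      -> return 1
    -> return 5
  -> return 25
-> return 125

Final answer: 125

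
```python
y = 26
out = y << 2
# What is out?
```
Trace:
  y=26
  y=26, out=104

Final answer: 104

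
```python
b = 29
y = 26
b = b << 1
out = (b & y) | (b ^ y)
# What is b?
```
Trace:
  b=29
  b=29, y=26
  b=58, y=26
  b=58, y=26, out=58

Final answer: 58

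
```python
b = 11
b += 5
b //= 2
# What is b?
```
Trace:
  b=11
  b=16
  b=8

Final answer: 8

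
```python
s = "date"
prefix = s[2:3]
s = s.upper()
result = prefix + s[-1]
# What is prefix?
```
Trace:
  s='date'
  s='date', prefix='t'
  s='DATE', prefix='t'
  s='DATE', prefix='t', result='tE'

Final answer: 't'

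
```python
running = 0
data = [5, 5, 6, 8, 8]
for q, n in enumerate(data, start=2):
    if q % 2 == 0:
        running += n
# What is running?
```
Trace:
  running=0
  running=5, q=2, n=5
  running=5, q=3, n=5
  running=11, q=4, n=6
  running=11, q=5, n=8
  running=19, q=6, n=8

Final answer: 19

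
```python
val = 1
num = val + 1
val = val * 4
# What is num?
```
Trace:
  val=1
  val=1, num=2
  val=4, num=2

Final answer: 2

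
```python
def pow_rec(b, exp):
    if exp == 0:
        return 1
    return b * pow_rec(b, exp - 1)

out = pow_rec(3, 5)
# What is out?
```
Call trace:
pow_rec(b=3, exp=5)
  pow_rec(b=3, exp=4)
    pow_rec(b=3, exp=3)
      pow_rec(b=3, exp=2)
        pow_rec(b=3, exp=1)
          pow_rec(b=3, exp=0)
          -> return 1
        -> return 3
      -> return 9
    -> return 27
  -> return 81
-> return 243

Final answer: 243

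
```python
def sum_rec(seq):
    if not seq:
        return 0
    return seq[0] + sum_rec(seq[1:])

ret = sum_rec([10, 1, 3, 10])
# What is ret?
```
Call trace:
sum_rec(seq=[10, 1, 3, 10])
  sum_rec(seq=[1, 3, 10])
    sum_rec(seq=[3, 10])
      sum_rec(seq=[10])
        sum_rec(seq=[])
        -> return 0
      -> return 10
    -> return 13
  -> return 14
-> return 24

Final answer: 24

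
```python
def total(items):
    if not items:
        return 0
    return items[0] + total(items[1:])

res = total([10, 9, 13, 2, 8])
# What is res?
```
Call trace:
total(items=[10, 9, 13, 2, 8])
  total(items=[9, 13, 2, 8])
    total(items=[13, 2, 8])
      total(items=[2, 8])
        total(items=[8])
          total(items=[])
          -> return 0
        -> return 8
      -> return 10
    -> return 23
  -> return 32
-> return 42

Final answer: 42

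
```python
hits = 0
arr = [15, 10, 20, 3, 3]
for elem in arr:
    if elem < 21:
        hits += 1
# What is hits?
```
Trace:
  hits=0
  hits=1, elem=15
  hits=2, elem=10
  hits=3, elem=20
  hits=4, elem=3
  hits=5, elem=3

Final answer: 5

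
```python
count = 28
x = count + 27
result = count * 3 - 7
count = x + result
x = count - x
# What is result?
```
Trace:
  count=28
  count=28, x=55
  count=28, x=55, result=77
  count=132, x=55, result=77
  count=132, x=77, result=77

Final answer: 77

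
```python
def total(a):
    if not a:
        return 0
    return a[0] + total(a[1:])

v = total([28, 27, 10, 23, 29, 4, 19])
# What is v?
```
Call trace:
total(a=[28, 27, 10, 23, 29, 4, 19])
  total(a=[27, 10, 23, 29, 4, 19])
    total(a=[10, 23, 29, 4, 19])
      total(a=[23, 29, 4, 19])
        total(a=[29, 4, 19])
          total(a=[4, 19])
            total(a=[19])
              total(a=[])
              -> return 0
            -> return 19
          -> return 23
        -> return 52
      -> return 75
    -> return 85
  -> return 112
-> return 140

Final answer: 140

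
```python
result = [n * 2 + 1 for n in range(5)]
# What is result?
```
Trace:
  n=0
  n=1
  n=2
  n=3
  n=4
  result=[1, 3, 5, 7, 9]

Final answer: [1, 3, 5, 7, 9]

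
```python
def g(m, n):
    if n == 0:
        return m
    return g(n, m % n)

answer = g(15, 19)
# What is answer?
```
Call trace:
g(m=15, n=19)
  g(m=19, n=15)
    g(m=15, n=4)
      g(m=4, n=3)
        g(m=3, n=1)
          g(m=1, n=0)
          -> return 1
        -> return 1
      -> return 1
    -> return 1
  -> return 1
-> return 1

Final answer: 1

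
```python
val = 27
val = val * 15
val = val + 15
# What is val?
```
Trace:
  val=27
  val=405
  val=420

Final answer: 420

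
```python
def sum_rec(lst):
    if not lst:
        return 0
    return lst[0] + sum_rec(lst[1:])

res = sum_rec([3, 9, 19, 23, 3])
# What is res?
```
Call trace:
sum_rec(lst=[3, 9, 19, 23, 3])
  sum_rec(lst=[9, 19, 23, 3])
    sum_rec(lst=[19, 23, 3])
      sum_rec(lst=[23, 3])
        sum_rec(lst=[3])
          sum_rec(lst=[])
          -> return 0
        -> return 3
      -> return 26
    -> return 45
  -> return 54
-> return 57

Final answer: 57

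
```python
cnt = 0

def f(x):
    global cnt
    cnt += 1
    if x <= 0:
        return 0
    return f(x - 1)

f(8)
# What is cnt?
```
Call trace:
f(x=8)
  f(x=7)
    f(x=6)
      f(x=5)
        f(x=4)
          f(x=3)
            f(x=2)
              f(x=1)
                f(x=0)
                -> return 0
              -> return 0
            -> return 0
          -> return 0
        -> return 0
      -> return 0
    -> return 0
  -> return 0
-> return 0

cnt is incremented once per call. f is entered once for each x = 8, 7, 6, 5, 4, 3, 2, 1, 0 (the x <= 0 call returns without recursing), i.e. 8 + 1 calls.
cnt = 9

Final answer: 9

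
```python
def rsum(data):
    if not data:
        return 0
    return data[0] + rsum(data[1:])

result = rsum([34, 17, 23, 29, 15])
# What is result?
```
Call trace:
rsum(data=[34, 17, 23, 29, 15])
  rsum(data=[17, 23, 29, 15])
    rsum(data=[23, 29, 15])
      rsum(data=[29, 15])
        rsum(data=[15])
          rsum(data=[])
          -> return 0
        -> return 15
      -> return 44
    -> return 67
  -> return 84
-> return 118

Final answer: 118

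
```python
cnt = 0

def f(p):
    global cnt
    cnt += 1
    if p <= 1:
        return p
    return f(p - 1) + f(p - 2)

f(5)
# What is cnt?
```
Call trace (a repeated sub-call is expanded the first time; later identical calls just restate its return value):
f(p=5)
  f(p=4)
    f(p=3)
      f(p=2)
        f(p=1)
        -> return 1
        f(p=0)
        -> return 0
      -> return 1
      f(p=1)
      -> return 1
    -> return 2
    f(p=2) -> return 1  (same call as traced above)
  -> return 3
  f(p=3) -> return 2  (same call as traced above)
-> return 5

cnt is incremented once per call, so count the calls in each subtree. Let C(p) = number of calls made by f(p).
C(0) = C(1) = 1 (base case, no recursion); C(p) = 1 + C(p - 1) + C(p - 2) otherwise.
C(2) = 1 + C(1) + C(0) = 1 + 1 + 1 = 3
C(3) = 1 + C(2) + C(1) = 1 + 3 + 1 = 5
C(4) = 1 + C(3) + C(2) = 1 + 5 + 3 = 9
C(5) = 1 + C(4) + C(3) = 1 + 9 + 5 = 15
cnt = C(5) = 15

Final answer: 15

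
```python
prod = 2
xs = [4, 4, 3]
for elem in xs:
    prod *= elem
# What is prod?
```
Trace:
  prod=2
  prod=8, elem=4
  prod=32, elem=4
  prod=96, elem=3

Final answer: 96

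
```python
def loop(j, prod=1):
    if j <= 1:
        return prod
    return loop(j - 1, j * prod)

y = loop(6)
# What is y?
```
Call trace:
loop(j=6, prod=1)
  loop(j=5, prod=6)
    loop(j=4, prod=30)
      loop(j=3, prod=120)
        loop(j=2, prod=360)
          loop(j=1, prod=720)
          -> return 720
        -> return 720
      -> return 720
    -> return 720
  -> return 720
-> return 720

Final answer: 720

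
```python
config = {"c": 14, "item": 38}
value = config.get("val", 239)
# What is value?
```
Trace:
  config={'c': 14, 'item': 38}
  config={'c': 14, 'item': 38}, value=239

Final answer: 239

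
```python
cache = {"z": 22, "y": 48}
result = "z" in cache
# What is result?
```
Trace:
  cache={'z': 22, 'y': 48}
  cache={'z': 22, 'y': 48}, result=True

Final answer: True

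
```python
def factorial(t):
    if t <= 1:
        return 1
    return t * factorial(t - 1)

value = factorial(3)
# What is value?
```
Call trace:
factorial(t=3)
  factorial(t=2)
    factorial(t=1)
    -> return 1
  -> return 2
-> return 6

Final answer: 6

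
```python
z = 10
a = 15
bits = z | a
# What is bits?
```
Trace:
  z=10
  z=10, a=15
  z=10, a=15, bits=15

Final answer: 15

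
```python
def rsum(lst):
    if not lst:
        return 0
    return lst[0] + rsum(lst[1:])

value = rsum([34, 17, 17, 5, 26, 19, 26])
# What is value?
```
Call trace:
rsum(lst=[34, 17, 17, 5, 26, 19, 26])
  rsum(lst=[17, 17, 5, 26, 19, 26])
    rsum(lst=[17, 5, 26, 19, 26])
      rsum(lst=[5, 26, 19, 26])
        rsum(lst=[26, 19, 26])
          rsum(lst=[19, 26])
            rsum(lst=[26])
              rsum(lst=[])
              -> return 0
            -> return 26
          -> return 45
        -> return 71
      -> return 76
    -> return 93
  -> return 110
-> return 144

Final answer: 144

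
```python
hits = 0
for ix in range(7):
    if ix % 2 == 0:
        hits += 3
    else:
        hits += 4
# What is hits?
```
Trace:
  hits=0
  hits=3, ix=0
  hits=7, ix=1
  hits=10, ix=2
  hits=14, ix=3
  hits=17, ix=4
  hits=21, ix=5
  hits=24, ix=6

Final answer: 24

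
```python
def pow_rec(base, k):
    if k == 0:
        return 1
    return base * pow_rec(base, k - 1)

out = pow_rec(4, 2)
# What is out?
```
Call trace:
pow_rec(base=4, k=2)
  pow_rec(base=4, k=1)
    pow_rec(base=4, k=0)
    -> return 1
  -> return 4
-> return 16

Final answer: 16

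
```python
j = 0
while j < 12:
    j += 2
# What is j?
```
Trace:
  j=0
  j=2
  j=4
  j=6
  j=8
  j=10
  j=12

Final answer: 12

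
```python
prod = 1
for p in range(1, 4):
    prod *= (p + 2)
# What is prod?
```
Trace:
  prod=1
  prod=3, p=1
  prod=12, p=2
  prod=60, p=3

Final answer: 60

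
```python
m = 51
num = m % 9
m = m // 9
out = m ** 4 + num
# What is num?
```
Trace:
  m=51
  m=51, num=6
  m=5, num=6
  m=5, num=6, out=631

Final answer: 6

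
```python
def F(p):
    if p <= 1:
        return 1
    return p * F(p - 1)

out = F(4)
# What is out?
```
Call trace:
F(p=4)
  F(p=3)
    F(p=2)
      F(p=1)
      -> return 1
    -> return 2
  -> return 6
-> return 24

Final answer: 24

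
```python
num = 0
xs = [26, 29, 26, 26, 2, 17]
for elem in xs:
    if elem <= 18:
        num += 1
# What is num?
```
Trace:
  num=0
  num=0, elem=26
  num=0, elem=29
  num=0, elem=26
  num=0, elem=26
  num=1, elem=2
  num=2, elem=17

Final answer: 2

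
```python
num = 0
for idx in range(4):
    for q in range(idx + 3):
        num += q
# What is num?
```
Trace:
  num=0
  num=0, idx=0, q=0
  num=1, idx=0, q=1
  num=3, idx=0, q=2
  num=3, idx=1, q=0
  num=4, idx=1, q=1
  num=6, idx=1, q=2
  num=9, idx=1, q=3
  num=9, idx=2, q=0
  num=10, idx=2, q=1
  num=12, idx=2, q=2
  num=15, idx=2, q=3
  num=19, idx=2, q=4
  num=19, idx=3, q=0
  num=20, idx=3, q=1
  num=22, idx=3, q=2
  num=25, idx=3, q=3
  num=29, idx=3, q=4
  num=34, idx=3, q=5

Final answer: 34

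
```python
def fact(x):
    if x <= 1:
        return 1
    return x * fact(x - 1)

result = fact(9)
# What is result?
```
Call trace:
fact(x=9)
  fact(x=8)
    fact(x=7)
      fact(x=6)
        fact(x=5)
          fact(x=4)
            fact(x=3)
              fact(x=2)
                fact(x=1)
                -> return 1
              -> return 2
            -> return 6
          -> return 24
        -> return 120
      -> return 720
    -> return 5040
  -> return 40320
-> return 362880

Final answer: 362880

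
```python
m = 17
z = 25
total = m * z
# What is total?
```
Trace:
  m=17
  m=17, z=25
  m=17, z=25, total=425

Final answer: 425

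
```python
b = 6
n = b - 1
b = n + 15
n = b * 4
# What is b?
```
Trace:
  b=6
  b=6, n=5
  b=20, n=5
  b=20, n=80

Final answer: 20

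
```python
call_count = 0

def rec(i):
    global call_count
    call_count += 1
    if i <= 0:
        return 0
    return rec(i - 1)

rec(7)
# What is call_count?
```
Call trace:
rec(i=7)
  rec(i=6)
    rec(i=5)
      rec(i=4)
        rec(i=3)
          rec(i=2)
            rec(i=1)
              rec(i=0)
              -> return 0
            -> return 0
          -> return 0
        -> return 0
      -> return 0
    -> return 0
  -> return 0
-> return 0

call_count is incremented once per call. rec is entered once for each i = 7, 6, 5, 4, 3, 2, 1, 0 (the i <= 0 call returns without recursing), i.e. 7 + 1 calls.
call_count = 8

Final answer: 8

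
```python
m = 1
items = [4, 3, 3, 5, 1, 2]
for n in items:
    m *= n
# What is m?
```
Trace:
  m=1
  m=4, n=4
  m=12, n=3
  m=36, n=3
  m=180, n=5
  m=180, n=1
  m=360, n=2

Final answer: 360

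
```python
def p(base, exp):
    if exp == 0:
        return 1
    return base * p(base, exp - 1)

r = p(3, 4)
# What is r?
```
Call trace:
p(base=3, exp=4)
  p(base=3, exp=3)
    p(base=3, exp=2)
      p(base=3, exp=1)
        p(base=3, exp=0)
        -> return 1
      -> return 3
    -> return 9
  -> return 27
-> return 81

Final answer: 81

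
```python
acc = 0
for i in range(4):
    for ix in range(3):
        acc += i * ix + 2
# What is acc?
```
Trace:
  acc=0
  acc=2, i=0, ix=0
  acc=4, i=0, ix=1
  acc=6, i=0, ix=2
  acc=8, i=1, ix=0
  acc=11, i=1, ix=1
  acc=15, i=1, ix=2
  acc=17, i=2, ix=0
  acc=21, i=2, ix=1
  acc=27, i=2, ix=2
  acc=29, i=3, ix=0
  acc=34, i=3, ix=1
  acc=42, i=3, ix=2

Final answer: 42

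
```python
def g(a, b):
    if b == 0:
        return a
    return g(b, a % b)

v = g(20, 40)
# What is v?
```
Call trace:
g(a=20, b=40)
  g(a=40, b=20)
    g(a=20, b=0)
    -> return 20
  -> return 20
-> return 20

Final answer: 20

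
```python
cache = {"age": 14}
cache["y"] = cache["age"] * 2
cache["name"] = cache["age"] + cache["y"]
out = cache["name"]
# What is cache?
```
Trace:
  cache={'age': 14}
  cache={'age': 14, 'y': 28}
  cache={'age': 14, 'y': 28, 'name': 42}
  cache={'age': 14, 'y': 28, 'name': 42}, out=42

Final answer: {'age': 14, 'y': 28, 'name': 42}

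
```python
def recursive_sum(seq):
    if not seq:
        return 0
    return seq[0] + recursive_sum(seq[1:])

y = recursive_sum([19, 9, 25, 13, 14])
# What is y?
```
Call trace:
recursive_sum(seq=[19, 9, 25, 13, 14])
  recursive_sum(seq=[9, 25, 13, 14])
    recursive_sum(seq=[25, 13, 14])
      recursive_sum(seq=[13, 14])
        recursive_sum(seq=[14])
          recursive_sum(seq=[])
          -> return 0
        -> return 14
      -> return 27
    -> return 52
  -> return 61
-> return 80

Final answer: 80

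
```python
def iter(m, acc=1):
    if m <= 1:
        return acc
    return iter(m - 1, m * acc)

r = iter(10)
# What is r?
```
Call trace:
iter(m=10, acc=1)
  iter(m=9, acc=10)
    iter(m=8, acc=90)
      iter(m=7, acc=720)
        iter(m=6, acc=5040)
          iter(m=5, acc=30240)
            iter(m=4, acc=151200)
              iter(m=3, acc=604800)
                iter(m=2, acc=1814400)
                  iter(m=1, acc=3628800)
                  -> return 3628800
                -> return 3628800
              -> return 3628800
            -> return 3628800
          -> return 3628800
        -> return 3628800
      -> return 3628800
    -> return 3628800
  -> return 3628800
-> return 3628800

Final answer: 3628800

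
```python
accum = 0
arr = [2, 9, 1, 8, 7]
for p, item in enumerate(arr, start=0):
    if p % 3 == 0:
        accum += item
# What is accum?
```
Trace:
  accum=0
  accum=2, p=0, item=2
  accum=2, p=1, item=9
  accum=2, p=2, item=1
  accum=10, p=3, item=8
  accum=10, p=4, item=7

Final answer: 10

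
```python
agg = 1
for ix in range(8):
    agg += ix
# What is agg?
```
Trace:
  agg=1
  agg=1, ix=0
  agg=2, ix=1
  agg=4, ix=2
  agg=7, ix=3
  agg=11, ix=4
  agg=16, ix=5
  agg=22, ix=6
  agg=29, ix=7

Final answer: 29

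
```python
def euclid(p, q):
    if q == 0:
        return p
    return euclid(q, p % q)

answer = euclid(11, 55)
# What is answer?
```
Call trace:
euclid(p=11, q=55)
  euclid(p=55, q=11)
    euclid(p=11, q=0)
    -> return 11
  -> return 11
-> return 11

Final answer: 11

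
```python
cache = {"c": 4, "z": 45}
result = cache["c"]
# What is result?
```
Trace:
  cache={'c': 4, 'z': 45}
  cache={'c': 4, 'z': 45}, result=4

Final answer: 4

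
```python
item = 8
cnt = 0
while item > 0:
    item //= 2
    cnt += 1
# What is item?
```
Trace:
  item=8
  item=8, cnt=0
  item=4, cnt=1
  item=2, cnt=2
  item=1, cnt=3
  item=0, cnt=4

Final answer: 0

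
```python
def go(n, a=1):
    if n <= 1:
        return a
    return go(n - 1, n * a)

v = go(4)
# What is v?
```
Call trace:
go(n=4, a=1)
  go(n=3, a=4)
    go(n=2, a=12)
      go(n=1, a=24)
      -> return 24
    -> return 24
  -> return 24
-> return 24

Final answer: 24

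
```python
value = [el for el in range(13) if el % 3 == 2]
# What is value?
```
Trace:
  el=0
  el=1
  el=2
  el=3
  el=4
  el=5
  el=6
  el=7
  el=8
  el=9
  el=10
  el=11
  el=12
  value=[2, 5, 8, 11]

Final answer: [2, 5, 8, 11]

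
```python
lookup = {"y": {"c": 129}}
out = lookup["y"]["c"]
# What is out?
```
Trace:
  lookup={'y': {'c': 129}}
  lookup={'y': {'c': 129}}, out=129

Final answer: 129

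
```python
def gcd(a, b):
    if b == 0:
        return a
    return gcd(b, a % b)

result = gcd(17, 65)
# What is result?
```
Call trace:
gcd(a=17, b=65)
  gcd(a=65, b=17)
    gcd(a=17, b=14)
      gcd(a=14, b=3)
        gcd(a=3, b=2)
          gcd(a=2, b=1)
            gcd(a=1, b=0)
            -> return 1
          -> return 1
        -> return 1
      -> return 1
    -> return 1
  -> return 1
-> return 1

Final answer: 1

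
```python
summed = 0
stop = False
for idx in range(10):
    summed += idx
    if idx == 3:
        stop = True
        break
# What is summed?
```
Trace:
  summed=0
  summed=0, stop=False
  summed=0, stop=False, idx=0
  summed=1, stop=False, idx=1
  summed=3, stop=False, idx=2
  summed=6, stop=True, idx=3

Final answer: 6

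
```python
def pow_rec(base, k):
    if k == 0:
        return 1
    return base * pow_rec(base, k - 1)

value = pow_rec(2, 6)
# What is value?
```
Call trace:
pow_rec(base=2, k=6)
  pow_rec(base=2, k=5)
    pow_rec(base=2, k=4)
      pow_rec(base=2, k=3)
        pow_rec(base=2, k=2)
          pow_rec(base=2, k=1)
            pow_rec(base=2, k=0)
            -> return 1
          -> return 2
        -> return 4
      -> return 8
    -> return 16
  -> return 32
-> return 64

Final answer: 64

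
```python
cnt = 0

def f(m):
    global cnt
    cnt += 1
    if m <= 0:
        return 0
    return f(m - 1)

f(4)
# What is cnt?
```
Call trace:
f(m=4)
  f(m=3)
    f(m=2)
      f(m=1)
        f(m=0)
        -> return 0
      -> return 0
    -> return 0
  -> return 0
-> return 0

cnt is incremented once per call. f is entered once for each m = 4, 3, 2, 1, 0 (the m <= 0 call returns without recursing), i.e. 4 + 1 calls.
cnt = 5

Final answer: 5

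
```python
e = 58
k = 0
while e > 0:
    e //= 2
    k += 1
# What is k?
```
Trace:
  e=58
  e=58, k=0
  e=29, k=1
  e=14, k=2
  e=7, k=3
  e=3, k=4
  e=1, k=5
  e=0, k=6

Final answer: 6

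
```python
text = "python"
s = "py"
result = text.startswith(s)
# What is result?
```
Trace:
  text='python'
  text='python', s='py'
  text='python', s='py', result=True

Final answer: True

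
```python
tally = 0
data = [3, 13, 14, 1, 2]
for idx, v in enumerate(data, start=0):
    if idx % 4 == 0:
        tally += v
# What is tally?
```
Trace:
  tally=0
  tally=3, idx=0, v=3
  tally=3, idx=1, v=13
  tally=3, idx=2, v=14
  tally=3, idx=3, v=1
  tally=5, idx=4, v=2

Final answer: 5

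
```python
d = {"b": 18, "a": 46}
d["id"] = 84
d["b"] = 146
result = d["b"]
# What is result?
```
Trace:
  d={'b': 18, 'a': 46}
  d={'b': 18, 'a': 46, 'id': 84}
  d={'b': 146, 'a': 46, 'id': 84}
  d={'b': 146, 'a': 46, 'id': 84}, result=146

Final answer: 146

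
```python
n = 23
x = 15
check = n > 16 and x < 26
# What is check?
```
Trace:
  n=23
  n=23, x=15
  n=23, x=15, check=True

Final answer: True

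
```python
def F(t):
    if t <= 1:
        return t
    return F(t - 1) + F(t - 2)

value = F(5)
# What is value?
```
Call trace (a repeated sub-call is expanded the first time; later identical calls just restate its return value):
F(t=5)
  F(t=4)
    F(t=3)
      F(t=2)
        F(t=1)
        -> return 1
        F(t=0)
        -> return 0
      -> return 1
      F(t=1)
      -> return 1
    -> return 2
    F(t=2) -> return 1  (same call as traced above)
  -> return 3
  F(t=3) -> return 2  (same call as traced above)
-> return 5

Final answer: 5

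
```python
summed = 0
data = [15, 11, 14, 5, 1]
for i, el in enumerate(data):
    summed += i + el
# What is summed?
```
Trace:
  summed=0
  summed=15, i=0, el=15
  summed=27, i=1, el=11
  summed=43, i=2, el=14
  summed=51, i=3, el=5
  summed=56, i=4, el=1

Final answer: 56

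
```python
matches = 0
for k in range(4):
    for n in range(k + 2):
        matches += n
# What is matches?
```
Trace:
  matches=0
  matches=0, k=0, n=0
  matches=1, k=0, n=1
  matches=1, k=1, n=0
  matches=2, k=1, n=1
  matches=4, k=1, n=2
  matches=4, k=2, n=0
  matches=5, k=2, n=1
  matches=7, k=2, n=2
  matches=10, k=2, n=3
  matches=10, k=3, n=0
  matches=11, k=3, n=1
  matches=13, k=3, n=2
  matches=16, k=3, n=3
  matches=20, k=3, n=4

Final answer: 20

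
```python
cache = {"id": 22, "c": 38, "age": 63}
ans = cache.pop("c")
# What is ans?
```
Trace:
  cache={'id': 22, 'c': 38, 'age': 63}
  cache={'id': 22, 'age': 63}, ans=38

Final answer: 38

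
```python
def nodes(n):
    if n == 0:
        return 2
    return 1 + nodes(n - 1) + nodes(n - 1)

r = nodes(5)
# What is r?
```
Call trace (a repeated sub-call is expanded the first time; later identical calls just restate its return value):
nodes(n=5)
  nodes(n=4)
    nodes(n=3)
      nodes(n=2)
        nodes(n=1)
          nodes(n=0)
          -> return 2
          nodes(n=0)
          -> return 2
        -> return 5
        nodes(n=1) -> return 5  (same call as traced above)
      -> return 11
      nodes(n=2) -> return 11  (same call as traced above)
    -> return 23
    nodes(n=3) -> return 23  (same call as traced above)
  -> return 47
  nodes(n=4) -> return 47  (same call as traced above)
-> return 95

Final answer: 95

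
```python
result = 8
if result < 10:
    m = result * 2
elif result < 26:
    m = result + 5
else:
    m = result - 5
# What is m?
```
Trace:
  result=8
  result=8, m=16

Final answer: 16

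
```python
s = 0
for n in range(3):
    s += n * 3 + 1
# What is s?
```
Trace:
  s=0
  s=1, n=0
  s=5, n=1
  s=12, n=2

Final answer: 12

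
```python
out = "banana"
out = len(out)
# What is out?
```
Trace:
  out='banana'
  out=6

Final answer: 6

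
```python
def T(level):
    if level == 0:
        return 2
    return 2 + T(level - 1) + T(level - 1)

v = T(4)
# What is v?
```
Call trace (a repeated sub-call is expanded the first time; later identical calls just restate its return value):
T(level=4)
  T(level=3)
    T(level=2)
      T(level=1)
        T(level=0)
        -> return 2
        T(level=0)
        -> return 2
      -> return 6
      T(level=1) -> return 6  (same call as traced above)
    -> return 14
    T(level=2) -> return 14  (same call as traced above)
  -> return 30
  T(level=3) -> return 30  (same call as traced above)
-> return 62

Final answer: 62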